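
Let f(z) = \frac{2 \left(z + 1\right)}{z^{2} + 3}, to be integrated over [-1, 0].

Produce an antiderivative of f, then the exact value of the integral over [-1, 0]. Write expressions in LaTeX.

Antiderivative: F(z) = \log{\left(z^{2} + 3 \right)} + \frac{2 \sqrt{3} \operatorname{atan}{\left(\frac{\sqrt{3} z}{3} \right)}}{3}; value = - \log{\left(4 \right)} + \frac{\sqrt{3} \pi}{9} + \log{\left(3 \right)}

Any candidate F(z) must reproduce f(z) exactly when differentiated.
F(z) = \log{\left(z^{2} + 3 \right)} + \frac{2 \sqrt{3} \operatorname{atan}{\left(\frac{\sqrt{3} z}{3} \right)}}{3} is an antiderivative of f.
Check: d/dz[\log{\left(z^{2} + 3 \right)} + \frac{2 \sqrt{3} \operatorname{atan}{\left(\frac{\sqrt{3} z}{3} \right)}}{3}] = \frac{2 z + 2}{z^{2} + 3}, which equals f(z).
F(0) = \log{\left(3 \right)}; F(-1) = - \frac{\sqrt{3} \pi}{9} + \log{\left(4 \right)}.
Integral = F(0) - F(-1) = - \log{\left(4 \right)} + \frac{\sqrt{3} \pi}{9} + \log{\left(3 \right)}.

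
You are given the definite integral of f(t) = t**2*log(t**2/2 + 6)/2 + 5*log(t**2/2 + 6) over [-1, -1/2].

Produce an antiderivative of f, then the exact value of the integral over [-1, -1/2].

Antiderivative: F(t) = -t**3/9 - 6*t + (t**3/6 + 5*t)*log(t**2/2 + 6) + 12*sqrt(3)*atan(sqrt(3)*t/6); value = -121*log(49/8)/48 - 223/72 - 12*sqrt(3)*atan(sqrt(3)/12) + 12*sqrt(3)*atan(sqrt(3)/6) + 31*log(13/2)/6

Integrate term by term and add the pieces.
F(t) = -t**3/9 - 6*t + (t**3/6 + 5*t)*log(t**2/2 + 6) + 12*sqrt(3)*atan(sqrt(3)*t/6) is an antiderivative of f.
Check: d/dt[-t**3/9 - 6*t + (t**3/6 + 5*t)*log(t**2/2 + 6) + 12*sqrt(3)*atan(sqrt(3)*t/6)] = t**2*log(t**2/2 + 6)/2 + 5*log(t**2/2 + 6) = f(t).
F(-1/2) = -121*log(49/8)/48 - 12*sqrt(3)*atan(sqrt(3)/12) + 217/72; F(-1) = -31*log(13/2)/6 - 12*sqrt(3)*atan(sqrt(3)/6) + 55/9.
Integral = F(-1/2) - F(-1) = -121*log(49/8)/48 - 223/72 - 12*sqrt(3)*atan(sqrt(3)/12) + 12*sqrt(3)*atan(sqrt(3)/6) + 31*log(13/2)/6.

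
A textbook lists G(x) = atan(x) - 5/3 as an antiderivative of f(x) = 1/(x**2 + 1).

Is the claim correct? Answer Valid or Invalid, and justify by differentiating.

Valid - the claim checks out under differentiation.

d/dx[G] = 1/(x**2 + 1)
This equals f(x) exactly, so the claim holds.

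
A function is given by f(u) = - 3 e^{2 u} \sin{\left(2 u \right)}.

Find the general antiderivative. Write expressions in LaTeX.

Whatever form F(u) takes, F'(u) = f(u) is non-negotiable.
Check: d/du[\frac{3 \left(- \sin{\left(2 u \right)} + \cos{\left(2 u \right)}\right) e^{2 u}}{4}] = - 3 e^{2 u} \sin{\left(2 u \right)} = f(u).

F(u) = \frac{3 \left(- \sin{\left(2 u \right)} + \cos{\left(2 u \right)}\right) e^{2 u}}{4} + C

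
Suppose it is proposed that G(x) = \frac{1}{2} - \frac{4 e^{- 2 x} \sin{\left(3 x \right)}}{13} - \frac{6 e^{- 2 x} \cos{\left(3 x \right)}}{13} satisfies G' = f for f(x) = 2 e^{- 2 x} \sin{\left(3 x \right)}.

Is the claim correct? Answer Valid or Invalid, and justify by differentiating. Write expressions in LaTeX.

d/dx[G] = 2 e^{- 2 x} \sin{\left(3 x \right)}
This equals f(x) exactly, so the claim holds.

Valid - differentiating G returns exactly f.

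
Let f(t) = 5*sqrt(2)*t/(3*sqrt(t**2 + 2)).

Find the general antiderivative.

f matches the chain-rule pattern g'(h)*h' with inner function h(t) = 2*t**2 + 4; substituting u = h(t) collapses the integral.
Check: d/dt[5*sqrt(2)*sqrt(t**2 + 2)/3] = 5*sqrt(2)*t/(3*sqrt(t**2 + 2)) = f(t).

F(t) = 5*sqrt(2)*sqrt(t**2 + 2)/3 + C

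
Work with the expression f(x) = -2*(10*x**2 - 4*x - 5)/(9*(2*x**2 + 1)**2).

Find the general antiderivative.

F(x) = 2*(5*x - 1)/(9*(2*x**2 + 1)) + C

Recognize the product-rule pattern: f = u'v + uv' with u = 1/(3*x**2 + 3/2), v = 5*x/3 - 1/3, so integration by parts undoes it.
Check: d/dx[2*(5*x - 1)/(9*(2*x**2 + 1))] = (-20*x**2 + 8*x + 10)/(36*x**4 + 36*x**2 + 9), which equals f(x).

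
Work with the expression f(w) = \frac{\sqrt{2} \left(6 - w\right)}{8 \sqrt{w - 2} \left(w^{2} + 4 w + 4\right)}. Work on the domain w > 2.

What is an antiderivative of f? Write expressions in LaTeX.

f has the shape u'v + uv' for u = \frac{\sqrt{2 w - 4}}{4} and v = \frac{1}{w + 2} — it is the derivative of the product u*v.
Check: d/dw[\frac{\sqrt{2 w - 4}}{4 w + 8}] = \frac{- \sqrt{2} w + 6 \sqrt{2}}{8 w^{2} \sqrt{w - 2} + 32 w \sqrt{w - 2} + 32 \sqrt{w - 2}}, which equals f(w).

An antiderivative is F(w) = \frac{\sqrt{2 w - 4}}{4 w + 8}.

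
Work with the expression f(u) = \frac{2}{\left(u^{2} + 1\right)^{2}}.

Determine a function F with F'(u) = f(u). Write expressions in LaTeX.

An antiderivative is F(u) = \frac{2 u}{2 u^{2} + 2} + \operatorname{atan}{\left(u \right)}.

For F(u) to be correct the identity F'(u) - f(u) = 0 must hold.
Check: d/du[\frac{2 u}{2 u^{2} + 2} + \operatorname{atan}{\left(u \right)}] = \frac{2}{u^{4} + 2 u^{2} + 1}, which equals f(u).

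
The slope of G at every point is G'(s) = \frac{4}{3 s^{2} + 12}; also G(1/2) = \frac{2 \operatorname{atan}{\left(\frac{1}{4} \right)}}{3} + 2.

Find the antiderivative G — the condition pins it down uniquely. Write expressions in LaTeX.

For G(s) to be correct, d/ds[G] must agree with the stated G'(s) identically.
A general antiderivative is \frac{2 \operatorname{atan}{\left(\frac{s}{2} \right)}}{3} + C.
The condition gives C = \frac{2 \operatorname{atan}{\left(\frac{1}{4} \right)}}{3} + 2 - (\frac{2 \operatorname{atan}{\left(\frac{1}{4} \right)}}{3}) = 2.
So G(s) = \frac{2 \operatorname{atan}{\left(\frac{s}{2} \right)}}{3} + 2.
Check: d/ds[\frac{2 \operatorname{atan}{\left(\frac{s}{2} \right)}}{3} + 2] = \frac{4}{3 s^{2} + 12} = G'(s).

G(s) = \frac{2 \operatorname{atan}{\left(\frac{s}{2} \right)}}{3} + 2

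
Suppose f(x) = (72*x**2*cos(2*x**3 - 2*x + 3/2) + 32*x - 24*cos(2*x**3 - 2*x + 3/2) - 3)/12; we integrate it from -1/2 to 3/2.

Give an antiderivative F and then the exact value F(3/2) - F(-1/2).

Antiderivative: F(x) = 4*x**2/3 - x/4 + sin(2*x**3 - 2*x + 3/2); value = sin(21/4) - sin(9/4) + 13/6

Recover f(x) by differentiating a candidate F(x); any mismatch rules it out.
F(x) = 4*x**2/3 - x/4 + sin(2*x**3 - 2*x + 3/2) is an antiderivative of f.
Check: d/dx[4*x**2/3 - x/4 + sin(2*x**3 - 2*x + 3/2)] = 6*x**2*cos(2*x**3 - 2*x + 3/2) + 8*x/3 - 2*cos(2*x**3 - 2*x + 3/2) - 1/4, which equals f(x).
F(3/2) = sin(21/4) + 21/8; F(-1/2) = 11/24 + sin(9/4).
Integral = F(3/2) - F(-1/2) = sin(21/4) - sin(9/4) + 13/6.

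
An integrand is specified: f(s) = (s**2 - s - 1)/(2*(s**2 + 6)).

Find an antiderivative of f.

Recover f(s) by differentiating a candidate F(s); any mismatch rules it out.
Check: d/ds[s/2 - log(s**2 + 6)/4 - 7*sqrt(6)*atan(sqrt(6)*s/6)/12] = (s**2 - s - 1)/(2*s**2 + 12), which equals f(s).

An antiderivative is F(s) = s/2 - log(s**2 + 6)/4 - 7*sqrt(6)*atan(sqrt(6)*s/6)/12.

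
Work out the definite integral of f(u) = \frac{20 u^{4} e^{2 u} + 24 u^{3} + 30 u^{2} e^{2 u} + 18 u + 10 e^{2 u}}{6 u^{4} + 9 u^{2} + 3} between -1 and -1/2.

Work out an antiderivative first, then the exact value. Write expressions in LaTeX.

Antiderivative: F(u) = \frac{5 e^{2 u}}{3} + \log{\left(\frac{2 u^{4}}{3} + u^{2} + \frac{1}{3} \right)}; value = - \log{\left(2 \right)} + \log{\left(\frac{5}{8} \right)} - \frac{5}{3 e^{2}} + \frac{5}{3 e}

Recover f(u) by differentiating a candidate F(u); any mismatch rules it out.
F(u) = \frac{5 e^{2 u}}{3} + \log{\left(\frac{2 u^{4}}{3} + u^{2} + \frac{1}{3} \right)} is an antiderivative of f.
Check: d/du[\frac{5 e^{2 u}}{3} + \log{\left(\frac{2 u^{4}}{3} + u^{2} + \frac{1}{3} \right)}] = \frac{20 u^{4} e^{2 u} + 24 u^{3} + 30 u^{2} e^{2 u} + 18 u + 10 e^{2 u}}{6 u^{4} + 9 u^{2} + 3} = f(u).
F(-1/2) = \log{\left(\frac{5}{8} \right)} + \frac{5}{3 e}; F(-1) = \frac{5}{3 e^{2}} + \log{\left(2 \right)}.
Integral = F(-1/2) - F(-1) = - \log{\left(2 \right)} + \log{\left(\frac{5}{8} \right)} - \frac{5}{3 e^{2}} + \frac{5}{3 e}.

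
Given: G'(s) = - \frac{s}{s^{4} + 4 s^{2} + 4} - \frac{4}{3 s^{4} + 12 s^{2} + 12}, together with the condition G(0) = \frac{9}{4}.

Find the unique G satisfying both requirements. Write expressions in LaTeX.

Integrate term by term and add the pieces.
A general antiderivative is - \frac{2 s - 3}{6 s^{2} + 12} - \frac{\sqrt{2} \operatorname{atan}{\left(\frac{\sqrt{2} s}{2} \right)}}{6} + C.
The condition gives C = \frac{9}{4} - (\frac{1}{4}) = 2.
So G(s) = \frac{12 s^{2} - 2 s - \sqrt{2} \left(s^{2} + 2\right) \operatorname{atan}{\left(\frac{\sqrt{2} s}{2} \right)} + 27}{6 \left(s^{2} + 2\right)}.
Check: d/ds[\frac{12 s^{2} - 2 s - \sqrt{2} \left(s^{2} + 2\right) \operatorname{atan}{\left(\frac{\sqrt{2} s}{2} \right)} + 27}{6 \left(s^{2} + 2\right)}] = \frac{- 3 s - 4}{3 s^{4} + 12 s^{2} + 12}, which equals G'(s).

G(s) = \frac{12 s^{2} - 2 s - \sqrt{2} \left(s^{2} + 2\right) \operatorname{atan}{\left(\frac{\sqrt{2} s}{2} \right)} + 27}{6 \left(s^{2} + 2\right)}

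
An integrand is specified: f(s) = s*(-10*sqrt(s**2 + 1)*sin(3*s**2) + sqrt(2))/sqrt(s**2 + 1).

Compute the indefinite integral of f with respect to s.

F(s) = (3*sqrt(2)*sqrt(s**2 + 1) + 5*cos(3*s**2))/3 + C

For F(s) to be correct the identity F'(s) - f(s) = 0 must hold.
Check: d/ds[(3*sqrt(2)*sqrt(s**2 + 1) + 5*cos(3*s**2))/3] = (-10*s*sqrt(s**2 + 1)*sin(3*s**2) + sqrt(2)*s)/sqrt(s**2 + 1), which equals f(s).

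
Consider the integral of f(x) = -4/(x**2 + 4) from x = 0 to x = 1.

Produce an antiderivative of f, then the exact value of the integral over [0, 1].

Antiderivative: F(x) = -2*atan(x/2); value = -2*atan(1/2)

Since d/dx undoes antidifferentiation here, F'(x) = f(x) is required of F(x).
F(x) = -2*atan(x/2) is an antiderivative of f.
Check: d/dx[-2*atan(x/2)] = -4/(x**2 + 4) = f(x).
F(1) = -2*atan(1/2); F(0) = 0.
Integral = F(1) - F(0) = -2*atan(1/2).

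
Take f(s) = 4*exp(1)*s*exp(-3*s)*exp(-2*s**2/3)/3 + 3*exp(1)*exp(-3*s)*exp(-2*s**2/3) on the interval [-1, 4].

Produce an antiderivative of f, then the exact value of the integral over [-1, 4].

Antiderivative: F(s) = -exp(-2*s**2/3 - 3*s + 1); value = -exp(-65/3) + exp(10/3)

f matches the chain-rule pattern g'(h)*h' with inner function h(s) = -2*s**2/3 - 3*s + 1; substituting u = h(s) collapses the integral.
F(s) = -exp(-2*s**2/3 - 3*s + 1) is an antiderivative of f.
Check: d/ds[-exp(-2*s**2/3 - 3*s + 1)] = exp(1)*(4*s + 9)*exp(-3*s)*exp(-2*s**2/3)/3, which equals f(s).
F(4) = -exp(-65/3); F(-1) = -exp(10/3).
Integral = F(4) - F(-1) = -exp(-65/3) + exp(10/3).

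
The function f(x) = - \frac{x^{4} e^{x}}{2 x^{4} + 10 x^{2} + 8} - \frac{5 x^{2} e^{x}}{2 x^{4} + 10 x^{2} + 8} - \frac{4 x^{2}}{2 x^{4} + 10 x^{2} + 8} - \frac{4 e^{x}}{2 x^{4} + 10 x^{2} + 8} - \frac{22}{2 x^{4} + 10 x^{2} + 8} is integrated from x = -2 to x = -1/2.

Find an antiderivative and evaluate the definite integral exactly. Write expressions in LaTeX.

The integrand splits into summands that can be handled one at a time.
F(x) = - \frac{e^{x}}{2} + \frac{\operatorname{atan}{\left(\frac{x}{2} \right)}}{2} - 3 \operatorname{atan}{\left(x \right)} is an antiderivative of f.
Check: d/dx[- \frac{e^{x}}{2} + \frac{\operatorname{atan}{\left(\frac{x}{2} \right)}}{2} - 3 \operatorname{atan}{\left(x \right)}] = \frac{- x^{4} e^{x} - 5 x^{2} e^{x} - 4 x^{2} - 4 e^{x} - 22}{2 x^{4} + 10 x^{2} + 8}, which equals f(x).
F(-1/2) = - \frac{1}{2 e^{\frac{1}{2}}} - \frac{\operatorname{atan}{\left(\frac{1}{4} \right)}}{2} + 3 \operatorname{atan}{\left(\frac{1}{2} \right)}; F(-2) = - \frac{\pi}{8} - \frac{1}{2 e^{2}} + 3 \operatorname{atan}{\left(2 \right)}.
Integral = F(-1/2) - F(-2) = - 3 \operatorname{atan}{\left(2 \right)} - \frac{1}{2 e^{\frac{1}{2}}} - \frac{\operatorname{atan}{\left(\frac{1}{4} \right)}}{2} + \frac{1}{2 e^{2}} + \frac{\pi}{8} + 3 \operatorname{atan}{\left(\frac{1}{2} \right)}.

Antiderivative: F(x) = - \frac{e^{x}}{2} + \frac{\operatorname{atan}{\left(\frac{x}{2} \right)}}{2} - 3 \operatorname{atan}{\left(x \right)}; value = - 3 \operatorname{atan}{\left(2 \right)} - \frac{1}{2 e^{\frac{1}{2}}} - \frac{\operatorname{atan}{\left(\frac{1}{4} \right)}}{2} + \frac{1}{2 e^{2}} + \frac{\pi}{8} + 3 \operatorname{atan}{\left(\frac{1}{2} \right)}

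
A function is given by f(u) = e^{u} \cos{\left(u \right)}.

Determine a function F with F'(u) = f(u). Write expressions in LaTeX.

An antiderivative is F(u) = \frac{e^{u} \sin{\left(u \right)}}{2} + \frac{e^{u} \cos{\left(u \right)}}{2}.

Recover f(u) by differentiating a candidate F(u); any mismatch rules it out.
Check: d/du[\frac{e^{u} \sin{\left(u \right)}}{2} + \frac{e^{u} \cos{\left(u \right)}}{2}] = e^{u} \cos{\left(u \right)} = f(u).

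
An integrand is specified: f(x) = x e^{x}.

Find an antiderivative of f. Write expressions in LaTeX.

f has the shape u'v + uv' for u = x - 1 and v = e^{x} — it is the derivative of the product u*v.
Check: d/dx[\left(x - 1\right) e^{x}] = x e^{x} = f(x).

An antiderivative is F(x) = \left(x - 1\right) e^{x}.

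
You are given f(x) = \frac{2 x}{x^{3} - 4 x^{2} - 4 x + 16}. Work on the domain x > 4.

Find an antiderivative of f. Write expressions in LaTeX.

The denominator factors as \left(x - 4\right) \left(x - 2\right) \left(x + 2\right); partial fractions split f into directly integrable pieces: - \frac{1}{6 \left(x + 2\right)} - \frac{1}{2 \left(x - 2\right)} + \frac{2}{3 \left(x - 4\right)}.
Check: d/dx[\frac{2 \log{\left(x - 4 \right)}}{3} - \frac{\log{\left(x - 2 \right)}}{2} - \frac{\log{\left(x + 2 \right)}}{6}] = \frac{2 x}{x^{3} - 4 x^{2} - 4 x + 16} = f(x).

An antiderivative is F(x) = \frac{2 \log{\left(x - 4 \right)}}{3} - \frac{\log{\left(x - 2 \right)}}{2} - \frac{\log{\left(x + 2 \right)}}{6}.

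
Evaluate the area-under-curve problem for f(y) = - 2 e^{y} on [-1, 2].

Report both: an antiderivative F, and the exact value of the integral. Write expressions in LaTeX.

Recover f(y) by differentiating a candidate F(y); any mismatch rules it out.
F(y) = - 2 e^{y} is an antiderivative of f.
Check: d/dy[- 2 e^{y}] = - 2 e^{y} = f(y).
F(2) = - 2 e^{2}; F(-1) = - \frac{2}{e}.
Integral = F(2) - F(-1) = - 2 e^{2} + \frac{2}{e}.

Antiderivative: F(y) = - 2 e^{y}; value = - 2 e^{2} + \frac{2}{e}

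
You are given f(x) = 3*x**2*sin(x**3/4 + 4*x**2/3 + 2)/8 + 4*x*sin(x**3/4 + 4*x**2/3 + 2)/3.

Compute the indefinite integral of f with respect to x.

F(x) = -cos(x**3/4 + 4*x**2/3 + 2)/2 + C

The substitution u = x**3/4 + 4*x**2/3 + 2 works: f is exactly (dF/du)*(du/dx) for that inner function.
Check: d/dx[-cos(x**3/4 + 4*x**2/3 + 2)/2] = 3*x**2*sin(x**3/4 + 4*x**2/3 + 2)/8 + 4*x*sin(x**3/4 + 4*x**2/3 + 2)/3 = f(x).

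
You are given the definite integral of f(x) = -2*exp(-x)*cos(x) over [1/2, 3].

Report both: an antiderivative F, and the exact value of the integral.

Antiderivative: F(x) = (-sin(x) + cos(x))*exp(-x); value = -exp(-1/2)*cos(1/2) + exp(-3)*cos(3) - exp(-3)*sin(3) + exp(-1/2)*sin(1/2)

Whatever form F(x) takes, F'(x) = f(x) is non-negotiable.
F(x) = (-sin(x) + cos(x))*exp(-x) is an antiderivative of f.
Check: d/dx[(-sin(x) + cos(x))*exp(-x)] = -2*exp(-x)*cos(x) = f(x).
F(3) = exp(-3)*cos(3) - exp(-3)*sin(3); F(1/2) = -exp(-1/2)*sin(1/2) + exp(-1/2)*cos(1/2).
Integral = F(3) - F(1/2) = -exp(-1/2)*cos(1/2) + exp(-3)*cos(3) - exp(-3)*sin(3) + exp(-1/2)*sin(1/2).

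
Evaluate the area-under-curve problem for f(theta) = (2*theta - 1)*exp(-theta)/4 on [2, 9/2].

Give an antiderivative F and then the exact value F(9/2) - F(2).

f has the shape u'v + uv' for u = -theta/2 - 1/4 and v = exp(-theta) — it is the derivative of the product u*v.
F(theta) = -(2*theta + 1)*exp(-theta)/4 is an antiderivative of f.
Check: d/dtheta[-(2*theta + 1)*exp(-theta)/4] = (2*theta - 1)*exp(-theta)/4 = f(theta).
F(9/2) = -5*exp(-9/2)/2; F(2) = -5*exp(-2)/4.
Integral = F(9/2) - F(2) = -5*exp(-9/2)/2 + 5*exp(-2)/4.

Antiderivative: F(theta) = -(2*theta + 1)*exp(-theta)/4; value = -5*exp(-9/2)/2 + 5*exp(-2)/4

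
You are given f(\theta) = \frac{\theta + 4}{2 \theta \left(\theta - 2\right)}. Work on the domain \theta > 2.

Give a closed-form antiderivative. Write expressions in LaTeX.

Factor the denominator (2 \theta \left(\theta - 2\right)) and decompose: f = \frac{3}{2 \left(\theta - 2\right)} - \frac{1}{\theta}; each piece integrates to a log, atan, or power term.
Check: d/d\theta[- \log{\left(\theta \right)} + \frac{3 \log{\left(\theta - 2 \right)}}{2}] = \frac{\theta + 4}{2 \theta^{2} - 4 \theta}, which equals f(\theta).

An antiderivative is F(\theta) = - \log{\left(\theta \right)} + \frac{3 \log{\left(\theta - 2 \right)}}{2}.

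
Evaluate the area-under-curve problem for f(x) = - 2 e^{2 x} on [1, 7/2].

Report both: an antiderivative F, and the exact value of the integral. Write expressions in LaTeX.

Whatever form F(x) takes, F'(x) = f(x) is non-negotiable.
F(x) = - e^{2 x} is an antiderivative of f.
Check: d/dx[- e^{2 x}] = - 2 e^{2 x} = f(x).
F(7/2) = - e^{7}; F(1) = - e^{2}.
Integral = F(7/2) - F(1) = - e^{7} + e^{2}.

Antiderivative: F(x) = - e^{2 x}; value = - e^{7} + e^{2}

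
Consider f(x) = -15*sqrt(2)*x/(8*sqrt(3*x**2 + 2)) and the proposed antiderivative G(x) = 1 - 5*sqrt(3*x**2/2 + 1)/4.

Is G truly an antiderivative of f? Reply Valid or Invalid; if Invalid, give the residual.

Valid - differentiating G returns exactly f.

d/dx[G] = -15*sqrt(2)*x/(8*sqrt(3*x**2 + 2))
This equals f(x) exactly, so the claim holds.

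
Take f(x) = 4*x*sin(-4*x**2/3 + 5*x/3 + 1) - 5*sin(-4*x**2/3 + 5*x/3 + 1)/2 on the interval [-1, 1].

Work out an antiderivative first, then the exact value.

Antiderivative: F(x) = 3*cos(-4*x**2/3 + 5*x/3 + 1)/2; value = 3*cos(4/3)/2 - 3*cos(2)/2

The substitution u = -4*x**2/3 + 5*x/3 + 1 works: f is exactly (dF/du)*(du/dx) for that inner function.
F(x) = 3*cos(-4*x**2/3 + 5*x/3 + 1)/2 is an antiderivative of f.
Check: d/dx[3*cos(-4*x**2/3 + 5*x/3 + 1)/2] = 4*x*sin(-4*x**2/3 + 5*x/3 + 1) - 5*sin(-4*x**2/3 + 5*x/3 + 1)/2 = f(x).
F(1) = 3*cos(4/3)/2; F(-1) = 3*cos(2)/2.
Integral = F(1) - F(-1) = 3*cos(4/3)/2 - 3*cos(2)/2.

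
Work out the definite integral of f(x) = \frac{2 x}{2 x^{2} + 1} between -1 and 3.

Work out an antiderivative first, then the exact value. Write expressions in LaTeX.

The substitution u = 3 x^{2} + \frac{3}{2} works: f is exactly (dF/du)*(du/dx) for that inner function.
F(x) = \frac{\log{\left(x^{2} + \frac{1}{2} \right)}}{2} is an antiderivative of f.
Check: d/dx[\frac{\log{\left(x^{2} + \frac{1}{2} \right)}}{2}] = \frac{2 x}{2 x^{2} + 1} = f(x).
F(3) = \frac{\log{\left(\frac{19}{2} \right)}}{2}; F(-1) = \frac{\log{\left(\frac{3}{2} \right)}}{2}.
Integral = F(3) - F(-1) = - \frac{\log{\left(\frac{9}{2} \right)}}{2} + \frac{\log{\left(\frac{57}{2} \right)}}{2}.

Antiderivative: F(x) = \frac{\log{\left(x^{2} + \frac{1}{2} \right)}}{2}; value = - \frac{\log{\left(\frac{9}{2} \right)}}{2} + \frac{\log{\left(\frac{57}{2} \right)}}{2}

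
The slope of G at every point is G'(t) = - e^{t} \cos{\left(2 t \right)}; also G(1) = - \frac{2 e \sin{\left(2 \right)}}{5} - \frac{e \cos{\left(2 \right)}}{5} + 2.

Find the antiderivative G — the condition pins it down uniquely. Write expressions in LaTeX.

G(t) = - \frac{2 e^{t} \sin{\left(2 t \right)}}{5} - \frac{e^{t} \cos{\left(2 t \right)}}{5} + 2

Differentiate the proposed G(t) back; it has to land on the given G'(t).
A general antiderivative is - \frac{2 e^{t} \sin{\left(2 t \right)}}{5} - \frac{e^{t} \cos{\left(2 t \right)}}{5} + C.
The condition gives C = - \frac{2 e \sin{\left(2 \right)}}{5} - \frac{e \cos{\left(2 \right)}}{5} + 2 - (- \frac{2 e \sin{\left(2 \right)}}{5} - \frac{e \cos{\left(2 \right)}}{5}) = 2.
So G(t) = - \frac{2 e^{t} \sin{\left(2 t \right)}}{5} - \frac{e^{t} \cos{\left(2 t \right)}}{5} + 2.
Check: d/dt[- \frac{2 e^{t} \sin{\left(2 t \right)}}{5} - \frac{e^{t} \cos{\left(2 t \right)}}{5} + 2] = - e^{t} \cos{\left(2 t \right)} = G'(t).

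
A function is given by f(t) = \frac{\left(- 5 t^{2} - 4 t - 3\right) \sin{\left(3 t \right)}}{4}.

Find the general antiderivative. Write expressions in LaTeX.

Whatever form F(t) takes, F'(t) = f(t) is non-negotiable.
Check: d/dt[\frac{5 t^{2} \cos{\left(3 t \right)}}{12} - \frac{5 t \sin{\left(3 t \right)}}{18} + \frac{t \cos{\left(3 t \right)}}{3} - \frac{\sin{\left(3 t \right)}}{9} + \frac{17 \cos{\left(3 t \right)}}{108}] = - \frac{5 t^{2} \sin{\left(3 t \right)}}{4} - t \sin{\left(3 t \right)} - \frac{3 \sin{\left(3 t \right)}}{4}, which equals f(t).

F(t) = \frac{5 t^{2} \cos{\left(3 t \right)}}{12} - \frac{5 t \sin{\left(3 t \right)}}{18} + \frac{t \cos{\left(3 t \right)}}{3} - \frac{\sin{\left(3 t \right)}}{9} + \frac{17 \cos{\left(3 t \right)}}{108} + C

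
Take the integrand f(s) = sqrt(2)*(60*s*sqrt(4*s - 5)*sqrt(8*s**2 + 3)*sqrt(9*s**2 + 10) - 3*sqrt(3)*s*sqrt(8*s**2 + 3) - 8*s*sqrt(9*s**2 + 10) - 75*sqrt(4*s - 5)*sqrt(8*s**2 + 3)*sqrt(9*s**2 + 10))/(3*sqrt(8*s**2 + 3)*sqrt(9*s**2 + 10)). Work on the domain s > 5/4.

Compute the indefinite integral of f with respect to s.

A first test for any F(s): its s-derivative must equal f(s) identically.
Check: d/ds[4*(2*s - 5/2)**(5/2) - 2*sqrt(3*s**2/2 + 5/3)/3 - 2*sqrt(4*s**2 + 3/2)/3] = sqrt(2)*(120*s*sqrt(4*s - 5)*sqrt(8*s**2 + 3)*sqrt(9*s**2 + 10) - 6*sqrt(3)*s*sqrt(8*s**2 + 3) - 16*s*sqrt(9*s**2 + 10) - 150*sqrt(4*s - 5)*sqrt(8*s**2 + 3)*sqrt(9*s**2 + 10))/(6*sqrt(8*s**2 + 3)*sqrt(9*s**2 + 10)), which equals f(s).

F(s) = 4*(2*s - 5/2)**(5/2) - 2*sqrt(3*s**2/2 + 5/3)/3 - 2*sqrt(4*s**2 + 3/2)/3 + C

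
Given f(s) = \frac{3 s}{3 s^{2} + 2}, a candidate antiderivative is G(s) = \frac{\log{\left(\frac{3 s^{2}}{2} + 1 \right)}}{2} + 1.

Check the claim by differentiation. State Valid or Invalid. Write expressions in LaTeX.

d/ds[G] = \frac{3 s}{3 s^{2} + 2}
This equals f(s) exactly, so the claim holds.

Valid - the claim checks out under differentiation.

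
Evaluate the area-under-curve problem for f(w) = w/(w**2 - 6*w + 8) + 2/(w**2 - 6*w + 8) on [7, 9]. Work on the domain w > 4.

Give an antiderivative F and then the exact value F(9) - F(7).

Factor the denominator ((w - 4)*(w - 2)) and decompose: f = -2/(w - 2) + 3/(w - 4); each piece integrates to a log, atan, or power term.
F(w) = 3*log(w - 4) - 2*log(w - 2) is an antiderivative of f.
Check: d/dw[3*log(w - 4) - 2*log(w - 2)] = (w + 2)/(w**2 - 6*w + 8), which equals f(w).
F(9) = -2*log(7) + 3*log(5); F(7) = -2*log(5) + 3*log(3).
Integral = F(9) - F(7) = -2*log(7) - 3*log(3) + 5*log(5).

Antiderivative: F(w) = 3*log(w - 4) - 2*log(w - 2); value = -2*log(7) - 3*log(3) + 5*log(5)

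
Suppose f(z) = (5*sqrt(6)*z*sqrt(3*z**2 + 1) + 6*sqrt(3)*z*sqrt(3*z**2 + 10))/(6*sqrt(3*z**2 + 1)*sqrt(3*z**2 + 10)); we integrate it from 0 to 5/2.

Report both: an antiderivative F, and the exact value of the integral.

Antiderivative: F(z) = (6*sqrt(3)*sqrt(3*z**2 + 1) + 5*sqrt(6)*sqrt(3*z**2 + 10))/18; value = -5*sqrt(15)/9 - sqrt(3)/3 + sqrt(237)/6 + 5*sqrt(690)/36

Differentiate the proposed F(z) back; it has to land on f(z) exactly.
F(z) = (6*sqrt(3)*sqrt(3*z**2 + 1) + 5*sqrt(6)*sqrt(3*z**2 + 10))/18 is an antiderivative of f.
Check: d/dz[(6*sqrt(3)*sqrt(3*z**2 + 1) + 5*sqrt(6)*sqrt(3*z**2 + 10))/18] = (5*sqrt(6)*z*sqrt(3*z**2 + 1) + 6*sqrt(3)*z*sqrt(3*z**2 + 10))/(6*sqrt(3*z**2 + 1)*sqrt(3*z**2 + 10)) = f(z).
F(5/2) = sqrt(237)/6 + 5*sqrt(690)/36; F(0) = sqrt(3)/3 + 5*sqrt(15)/9.
Integral = F(5/2) - F(0) = -5*sqrt(15)/9 - sqrt(3)/3 + sqrt(237)/6 + 5*sqrt(690)/36.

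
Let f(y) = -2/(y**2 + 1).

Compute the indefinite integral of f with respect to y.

F(y) = -2*atan(y) + C

For F(y) to be correct the identity F'(y) - f(y) = 0 must hold.
Check: d/dy[-2*atan(y)] = -2/(y**2 + 1) = f(y).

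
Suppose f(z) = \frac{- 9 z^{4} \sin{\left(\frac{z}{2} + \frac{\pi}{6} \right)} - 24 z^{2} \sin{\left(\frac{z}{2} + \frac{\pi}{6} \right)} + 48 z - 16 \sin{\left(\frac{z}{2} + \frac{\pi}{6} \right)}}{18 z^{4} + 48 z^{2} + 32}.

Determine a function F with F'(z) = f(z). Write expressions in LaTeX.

An antiderivative is F(z) = \cos{\left(\frac{z}{2} + \frac{\pi}{6} \right)} - \frac{4}{3 \left(z^{2} + \frac{4}{3}\right)}.

For F(z) to be correct the identity F'(z) - f(z) = 0 must hold.
Check: d/dz[\cos{\left(\frac{z}{2} + \frac{\pi}{6} \right)} - \frac{4}{3 \left(z^{2} + \frac{4}{3}\right)}] = \frac{- 9 z^{4} \sin{\left(\frac{z}{2} + \frac{\pi}{6} \right)} - 24 z^{2} \sin{\left(\frac{z}{2} + \frac{\pi}{6} \right)} + 48 z - 16 \sin{\left(\frac{z}{2} + \frac{\pi}{6} \right)}}{18 z^{4} + 48 z^{2} + 32} = f(z).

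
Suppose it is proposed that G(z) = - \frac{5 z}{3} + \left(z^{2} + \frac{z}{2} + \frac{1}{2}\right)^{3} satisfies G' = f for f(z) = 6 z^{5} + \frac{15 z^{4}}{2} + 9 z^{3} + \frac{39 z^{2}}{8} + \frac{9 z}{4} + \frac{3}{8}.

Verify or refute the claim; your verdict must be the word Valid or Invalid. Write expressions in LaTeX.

d/dz[G] = 6 z^{5} + \frac{15 z^{4}}{2} + 9 z^{3} + \frac{39 z^{2}}{8} + \frac{9 z}{4} - \frac{31}{24}
d/dz[G] - f(z) = - \frac{5}{3} != 0.

Invalid: d/dz[G] - f = - \frac{5}{3}, which is not 0.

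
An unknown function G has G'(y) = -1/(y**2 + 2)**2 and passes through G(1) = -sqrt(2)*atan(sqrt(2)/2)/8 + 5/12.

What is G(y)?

A candidate passes only if d/dy[G] lands on the given G'(y) exactly.
A general antiderivative is -y/(4*y**2 + 8) - sqrt(2)*atan(sqrt(2)*y/2)/8 + C.
The condition gives C = -sqrt(2)*atan(sqrt(2)/2)/8 + 5/12 - (-sqrt(2)*atan(sqrt(2)/2)/8 - 1/12) = 1/2.
So G(y) = -y/(4*y**2 + 8) - sqrt(2)*atan(sqrt(2)*y/2)/8 + 1/2.
Check: d/dy[-y/(4*y**2 + 8) - sqrt(2)*atan(sqrt(2)*y/2)/8 + 1/2] = -1/(y**4 + 4*y**2 + 4), which equals G'(y).

G(y) = -y/(4*y**2 + 8) - sqrt(2)*atan(sqrt(2)*y/2)/8 + 1/2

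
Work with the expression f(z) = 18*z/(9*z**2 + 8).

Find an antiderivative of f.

f matches the chain-rule pattern g'(h)*h' with inner function h(z) = 3*z**2/2 + 4/3; substituting u = h(z) collapses the integral.
Check: d/dz[log(3*z**2/2 + 4/3)] = 18*z/(9*z**2 + 8) = f(z).

An antiderivative is F(z) = log(3*z**2/2 + 4/3).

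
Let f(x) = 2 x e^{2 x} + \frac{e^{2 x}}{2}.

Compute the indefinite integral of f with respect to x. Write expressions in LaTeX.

f has the shape u'v + uv' for u = x - \frac{1}{4} and v = e^{2 x} — it is the derivative of the product u*v.
Check: d/dx[x e^{2 x} - \frac{e^{2 x}}{4}] = 2 x e^{2 x} + \frac{e^{2 x}}{2} = f(x).

F(x) = x e^{2 x} - \frac{e^{2 x}}{4} + C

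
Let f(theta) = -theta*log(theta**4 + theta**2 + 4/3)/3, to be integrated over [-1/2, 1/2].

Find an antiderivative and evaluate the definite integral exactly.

Antiderivative: F(theta) = -(6*theta**2*log(theta**4 + theta**2 + 4/3) - 12*theta**2 + 3*log(theta**4 + theta**2 + 4/3) + 2*sqrt(39)*atan(2*sqrt(39)*theta**2/13 + sqrt(39)/13))/36; value = 0

Any candidate F(theta) must reproduce f(theta) exactly when differentiated.
F(theta) = -(6*theta**2*log(theta**4 + theta**2 + 4/3) - 12*theta**2 + 3*log(theta**4 + theta**2 + 4/3) + 2*sqrt(39)*atan(2*sqrt(39)*theta**2/13 + sqrt(39)/13))/36 is an antiderivative of f.
Check: d/dtheta[-(6*theta**2*log(theta**4 + theta**2 + 4/3) - 12*theta**2 + 3*log(theta**4 + theta**2 + 4/3) + 2*sqrt(39)*atan(2*sqrt(39)*theta**2/13 + sqrt(39)/13))/36] = -theta*log(theta**4 + theta**2 + 4/3)/3 = f(theta).
F(1/2) = -sqrt(39)*atan(3*sqrt(39)/26)/18 - log(79/48)/8 + 1/12; F(-1/2) = -sqrt(39)*atan(3*sqrt(39)/26)/18 - log(79/48)/8 + 1/12.
Integral = F(1/2) - F(-1/2) = 0.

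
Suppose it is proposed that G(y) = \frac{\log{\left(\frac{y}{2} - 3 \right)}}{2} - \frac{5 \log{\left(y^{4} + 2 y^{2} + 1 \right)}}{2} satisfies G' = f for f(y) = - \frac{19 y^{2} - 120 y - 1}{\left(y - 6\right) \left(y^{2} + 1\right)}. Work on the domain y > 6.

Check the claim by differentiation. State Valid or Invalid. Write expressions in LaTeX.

Invalid: d/dy[G] - f = \frac{19 y^{2} - 120 y - 1}{2 y^{3} - 12 y^{2} + 2 y - 12}, which is not 0.

d/dy[G] = \frac{- 19 y^{2} + 120 y + 1}{2 y^{3} - 12 y^{2} + 2 y - 12}
d/dy[G] - f(y) = \frac{19 y^{2} - 120 y - 1}{2 y^{3} - 12 y^{2} + 2 y - 12} != 0.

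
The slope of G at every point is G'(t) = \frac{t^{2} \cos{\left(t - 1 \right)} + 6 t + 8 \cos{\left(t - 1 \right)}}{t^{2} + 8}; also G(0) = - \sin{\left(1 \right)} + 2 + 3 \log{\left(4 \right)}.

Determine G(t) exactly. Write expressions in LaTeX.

The proposed G(t) is checked by its d/dt: the result must match the given G'(t).
A general antiderivative is 3 \log{\left(\frac{t^{2}}{2} + 4 \right)} + \sin{\left(t - 1 \right)} + C.
The condition gives C = - \sin{\left(1 \right)} + 2 + 3 \log{\left(4 \right)} - (- \sin{\left(1 \right)} + 3 \log{\left(4 \right)}) = 2.
So G(t) = 3 \log{\left(\frac{t^{2}}{2} + 4 \right)} + \sin{\left(t - 1 \right)} + 2.
Check: d/dt[3 \log{\left(\frac{t^{2}}{2} + 4 \right)} + \sin{\left(t - 1 \right)} + 2] = \frac{t^{2} \cos{\left(t - 1 \right)} + 6 t + 8 \cos{\left(t - 1 \right)}}{t^{2} + 8} = G'(t).

G(t) = 3 \log{\left(\frac{t^{2}}{2} + 4 \right)} + \sin{\left(t - 1 \right)} + 2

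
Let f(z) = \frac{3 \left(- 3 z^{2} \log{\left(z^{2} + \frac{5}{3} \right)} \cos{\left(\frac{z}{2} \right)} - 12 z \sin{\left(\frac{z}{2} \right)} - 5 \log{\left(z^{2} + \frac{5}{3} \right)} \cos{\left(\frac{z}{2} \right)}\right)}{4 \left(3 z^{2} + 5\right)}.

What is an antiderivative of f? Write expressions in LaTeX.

f has the shape u'v + uv' for u = - \frac{3 \log{\left(z^{2} + \frac{5}{3} \right)}}{2} and v = \sin{\left(\frac{z}{2} \right)} — it is the derivative of the product u*v.
Check: d/dz[- \frac{3 \log{\left(z^{2} + \frac{5}{3} \right)} \sin{\left(\frac{z}{2} \right)}}{2}] = \frac{- 9 z^{2} \log{\left(z^{2} + \frac{5}{3} \right)} \cos{\left(\frac{z}{2} \right)} - 36 z \sin{\left(\frac{z}{2} \right)} - 15 \log{\left(z^{2} + \frac{5}{3} \right)} \cos{\left(\frac{z}{2} \right)}}{12 z^{2} + 20}, which equals f(z).

An antiderivative is F(z) = - \frac{3 \log{\left(z^{2} + \frac{5}{3} \right)} \sin{\left(\frac{z}{2} \right)}}{2}.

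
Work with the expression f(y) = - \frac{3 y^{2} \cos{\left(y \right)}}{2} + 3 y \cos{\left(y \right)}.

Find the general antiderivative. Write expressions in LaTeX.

Integrate term by term and add the pieces.
Check: d/dy[- \frac{3 y^{2} \sin{\left(y \right)}}{2} + 3 y \sin{\left(y \right)} - 3 y \cos{\left(y \right)} + 3 \sin{\left(y \right)} + 3 \cos{\left(y \right)}] = - \frac{3 y^{2} \cos{\left(y \right)}}{2} + 3 y \cos{\left(y \right)} = f(y).

F(y) = - \frac{3 y^{2} \sin{\left(y \right)}}{2} + 3 y \sin{\left(y \right)} - 3 y \cos{\left(y \right)} + 3 \sin{\left(y \right)} + 3 \cos{\left(y \right)} + C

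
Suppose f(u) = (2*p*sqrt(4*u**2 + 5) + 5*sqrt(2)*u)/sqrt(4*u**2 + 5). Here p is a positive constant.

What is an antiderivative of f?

An antiderivative is F(u) = 2*p*u + 5*sqrt(2*u**2 + 5/2)/2.

Recover f(u) by differentiating a candidate F(u); any mismatch rules it out.
Check: d/du[2*p*u + 5*sqrt(2*u**2 + 5/2)/2] = (2*p*sqrt(4*u**2 + 5) + 5*sqrt(2)*u)/sqrt(4*u**2 + 5) = f(u).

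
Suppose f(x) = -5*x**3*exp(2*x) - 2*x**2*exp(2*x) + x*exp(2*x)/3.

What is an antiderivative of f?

An antiderivative is F(x) = (-60*x**3 + 66*x**2 - 62*x + 31)*exp(2*x)/24.

Recognize the product-rule pattern: f = u'v + uv' with u = -5*x**3/2 + 11*x**2/4 - 31*x/12 + 31/24, v = exp(2*x), so integration by parts undoes it.
Check: d/dx[(-60*x**3 + 66*x**2 - 62*x + 31)*exp(2*x)/24] = -5*x**3*exp(2*x) - 2*x**2*exp(2*x) + x*exp(2*x)/3 = f(x).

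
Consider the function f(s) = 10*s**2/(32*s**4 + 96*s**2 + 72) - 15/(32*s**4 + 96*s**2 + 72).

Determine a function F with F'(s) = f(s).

An antiderivative is F(s) = -5*s/(8*(2*s**2 + 3)).

f has the shape u'v + uv' for u = -5*s/4 and v = 1/(4*s**2 + 6) — it is the derivative of the product u*v.
Check: d/ds[-5*s/(8*(2*s**2 + 3))] = (10*s**2 - 15)/(32*s**4 + 96*s**2 + 72), which equals f(s).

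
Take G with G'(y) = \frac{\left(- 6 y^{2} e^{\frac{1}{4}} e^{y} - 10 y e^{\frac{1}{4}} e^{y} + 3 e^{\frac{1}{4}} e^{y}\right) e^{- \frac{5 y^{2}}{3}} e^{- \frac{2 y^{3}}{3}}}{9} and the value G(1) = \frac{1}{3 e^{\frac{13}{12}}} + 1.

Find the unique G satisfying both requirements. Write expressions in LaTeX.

The substitution u = - \frac{2 y^{3}}{3} - \frac{5 y^{2}}{3} + y + \frac{1}{4} works: G'(y) is exactly (dG/du)*(du/dy) for that inner function.
A general antiderivative is \frac{e^{- \frac{2 y^{3}}{3} - \frac{5 y^{2}}{3} + y + \frac{1}{4}}}{3} + C.
The condition gives C = \frac{1}{3 e^{\frac{13}{12}}} + 1 - (\frac{1}{3 e^{\frac{13}{12}}}) = 1.
So G(y) = \frac{e^{\frac{1}{4}} e^{y} e^{- \frac{5 y^{2}}{3}} e^{- \frac{2 y^{3}}{3}}}{3} + 1.
Check: d/dy[\frac{e^{\frac{1}{4}} e^{y} e^{- \frac{5 y^{2}}{3}} e^{- \frac{2 y^{3}}{3}}}{3} + 1] = \frac{\left(- 6 y^{2} e^{\frac{1}{4}} e^{y} - 10 y e^{\frac{1}{4}} e^{y} + 3 e^{\frac{1}{4}} e^{y}\right) e^{- \frac{5 y^{2}}{3}} e^{- \frac{2 y^{3}}{3}}}{9} = G'(y).

G(y) = \frac{e^{\frac{1}{4}} e^{y} e^{- \frac{5 y^{2}}{3}} e^{- \frac{2 y^{3}}{3}}}{3} + 1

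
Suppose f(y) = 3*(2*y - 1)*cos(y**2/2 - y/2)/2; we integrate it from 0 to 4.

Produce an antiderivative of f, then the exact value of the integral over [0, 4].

f matches the chain-rule pattern g'(h)*h' with inner function h(y) = y**2/2 - y/2; substituting u = h(y) collapses the integral.
F(y) = 3*sin(y**2/2 - y/2) is an antiderivative of f.
Check: d/dy[3*sin(y**2/2 - y/2)] = 3*y*cos(y**2/2 - y/2) - 3*cos(y**2/2 - y/2)/2, which equals f(y).
F(4) = 3*sin(6); F(0) = 0.
Integral = F(4) - F(0) = 3*sin(6).

Antiderivative: F(y) = 3*sin(y**2/2 - y/2); value = 3*sin(6)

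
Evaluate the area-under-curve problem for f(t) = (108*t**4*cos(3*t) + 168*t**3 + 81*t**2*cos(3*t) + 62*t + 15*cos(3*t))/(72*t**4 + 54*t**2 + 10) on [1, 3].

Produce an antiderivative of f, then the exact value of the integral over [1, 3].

Antiderivative: F(t) = log(3*t**2 + 1)/2 + 2*log(4*t**2 + 5/3)/3 + sin(3*t)/2; value = -2*log(17/3)/3 - log(4)/2 - sin(3)/2 + sin(9)/2 + log(28)/2 + 2*log(113/3)/3

Recover f(t) by differentiating a candidate F(t); any mismatch rules it out.
F(t) = log(3*t**2 + 1)/2 + 2*log(4*t**2 + 5/3)/3 + sin(3*t)/2 is an antiderivative of f.
Check: d/dt[log(3*t**2 + 1)/2 + 2*log(4*t**2 + 5/3)/3 + sin(3*t)/2] = (108*t**4*cos(3*t) + 168*t**3 + 81*t**2*cos(3*t) + 62*t + 15*cos(3*t))/(72*t**4 + 54*t**2 + 10) = f(t).
F(3) = sin(9)/2 + log(28)/2 + 2*log(113/3)/3; F(1) = sin(3)/2 + log(4)/2 + 2*log(17/3)/3.
Integral = F(3) - F(1) = -2*log(17/3)/3 - log(4)/2 - sin(3)/2 + sin(9)/2 + log(28)/2 + 2*log(113/3)/3.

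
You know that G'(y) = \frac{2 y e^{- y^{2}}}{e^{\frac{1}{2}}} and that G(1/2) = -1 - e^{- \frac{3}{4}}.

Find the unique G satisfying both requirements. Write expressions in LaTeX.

G'(y) matches the chain-rule pattern g'(h)*h' with inner function h(y) = - y^{2} - \frac{1}{2}; substituting u = h(y) collapses the integral.
A general antiderivative is - e^{- y^{2} - \frac{1}{2}} + C.
The condition gives C = -1 - e^{- \frac{3}{4}} - (- \frac{1}{e^{\frac{3}{4}}}) = -1.
So G(y) = \frac{\left(- e^{\frac{1}{2}} e^{y^{2}} - 1\right) e^{- y^{2}}}{e^{\frac{1}{2}}}.
Check: d/dy[\frac{\left(- e^{\frac{1}{2}} e^{y^{2}} - 1\right) e^{- y^{2}}}{e^{\frac{1}{2}}}] = \frac{2 y e^{- y^{2}}}{e^{\frac{1}{2}}} = G'(y).

G(y) = \frac{\left(- e^{\frac{1}{2}} e^{y^{2}} - 1\right) e^{- y^{2}}}{e^{\frac{1}{2}}}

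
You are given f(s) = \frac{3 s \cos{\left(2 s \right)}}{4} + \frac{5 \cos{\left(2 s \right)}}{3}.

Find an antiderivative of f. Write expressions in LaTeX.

An antiderivative is F(s) = \frac{18 s \sin{\left(2 s \right)} + 40 \sin{\left(2 s \right)} + 9 \cos{\left(2 s \right)}}{48}.

Integrate term by term and add the pieces.
Check: d/ds[\frac{18 s \sin{\left(2 s \right)} + 40 \sin{\left(2 s \right)} + 9 \cos{\left(2 s \right)}}{48}] = \frac{3 s \cos{\left(2 s \right)}}{4} + \frac{5 \cos{\left(2 s \right)}}{3} = f(s).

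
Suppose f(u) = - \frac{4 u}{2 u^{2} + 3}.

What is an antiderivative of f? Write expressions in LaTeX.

An antiderivative is F(u) = - \log{\left(2 u^{2} + 3 \right)}.

The substitution w = 2 u^{2} + 3 works: f is exactly (dF/dw)*(dw/du) for that inner function.
Check: d/du[- \log{\left(2 u^{2} + 3 \right)}] = - \frac{4 u}{2 u^{2} + 3} = f(u).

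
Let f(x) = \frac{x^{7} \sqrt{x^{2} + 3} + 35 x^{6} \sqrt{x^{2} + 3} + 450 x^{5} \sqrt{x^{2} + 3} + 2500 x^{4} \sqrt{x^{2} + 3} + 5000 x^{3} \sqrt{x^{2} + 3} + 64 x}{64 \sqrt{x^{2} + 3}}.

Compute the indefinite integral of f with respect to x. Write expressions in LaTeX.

For F(x) to be correct the identity F'(x) - f(x) = 0 must hold.
Check: d/dx[\frac{\left(\frac{x^{2}}{4} + \frac{5 x}{2}\right)^{4}}{2} + \sqrt{x^{2} + 3}] = \frac{x^{7} \sqrt{x^{2} + 3} + 35 x^{6} \sqrt{x^{2} + 3} + 450 x^{5} \sqrt{x^{2} + 3} + 2500 x^{4} \sqrt{x^{2} + 3} + 5000 x^{3} \sqrt{x^{2} + 3} + 64 x}{64 \sqrt{x^{2} + 3}} = f(x).

F(x) = \frac{\left(\frac{x^{2}}{4} + \frac{5 x}{2}\right)^{4}}{2} + \sqrt{x^{2} + 3} + C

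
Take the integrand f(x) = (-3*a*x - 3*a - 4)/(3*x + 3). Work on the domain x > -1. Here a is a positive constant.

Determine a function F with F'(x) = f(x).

An antiderivative is F(x) = (-3*a*x - 4*log(x + 1))/3.

Whatever form F(x) takes, F'(x) = f(x) is non-negotiable.
Check: d/dx[(-3*a*x - 4*log(x + 1))/3] = (-3*a*x - 3*a - 4)/(3*x + 3) = f(x).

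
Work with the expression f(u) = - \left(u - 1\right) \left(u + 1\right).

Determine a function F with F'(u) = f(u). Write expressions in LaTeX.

An antiderivative is F(u) = - \frac{u^{3}}{3} + u.

Recover f(u) by differentiating a candidate F(u); any mismatch rules it out.
Check: d/du[- \frac{u^{3}}{3} + u] = 1 - u^{2}, which equals f(u).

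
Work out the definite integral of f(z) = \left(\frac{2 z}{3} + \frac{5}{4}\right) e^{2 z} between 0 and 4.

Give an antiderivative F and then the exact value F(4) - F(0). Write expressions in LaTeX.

Antiderivative: F(z) = \frac{\left(8 z + 11\right) e^{2 z}}{24}; value = - \frac{11}{24} + \frac{43 e^{8}}{24}

f has the shape u'v + uv' for u = \frac{z}{3} + \frac{11}{24} and v = e^{2 z} — it is the derivative of the product u*v.
F(z) = \frac{\left(8 z + 11\right) e^{2 z}}{24} is an antiderivative of f.
Check: d/dz[\frac{\left(8 z + 11\right) e^{2 z}}{24}] = \frac{2 z e^{2 z}}{3} + \frac{5 e^{2 z}}{4}, which equals f(z).
F(4) = \frac{43 e^{8}}{24}; F(0) = \frac{11}{24}.
Integral = F(4) - F(0) = - \frac{11}{24} + \frac{43 e^{8}}{24}.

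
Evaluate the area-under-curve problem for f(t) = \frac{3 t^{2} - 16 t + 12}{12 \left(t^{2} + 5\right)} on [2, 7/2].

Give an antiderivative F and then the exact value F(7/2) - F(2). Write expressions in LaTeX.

Any candidate F(t) must reproduce f(t) exactly when differentiated.
F(t) = \frac{t}{4} - \frac{2 \log{\left(t^{2} + 5 \right)}}{3} - \frac{\sqrt{5} \operatorname{atan}{\left(\frac{\sqrt{5} t}{5} \right)}}{20} is an antiderivative of f.
Check: d/dt[\frac{t}{4} - \frac{2 \log{\left(t^{2} + 5 \right)}}{3} - \frac{\sqrt{5} \operatorname{atan}{\left(\frac{\sqrt{5} t}{5} \right)}}{20}] = \frac{3 t^{2} - 16 t + 12}{12 t^{2} + 60}, which equals f(t).
F(7/2) = - \frac{2 \log{\left(\frac{69}{4} \right)}}{3} - \frac{\sqrt{5} \operatorname{atan}{\left(\frac{7 \sqrt{5}}{10} \right)}}{20} + \frac{7}{8}; F(2) = - \frac{2 \log{\left(9 \right)}}{3} - \frac{\sqrt{5} \operatorname{atan}{\left(\frac{2 \sqrt{5}}{5} \right)}}{20} + \frac{1}{2}.
Integral = F(7/2) - F(2) = - \frac{2 \log{\left(\frac{69}{4} \right)}}{3} - \frac{\sqrt{5} \operatorname{atan}{\left(\frac{7 \sqrt{5}}{10} \right)}}{20} + \frac{\sqrt{5} \operatorname{atan}{\left(\frac{2 \sqrt{5}}{5} \right)}}{20} + \frac{3}{8} + \frac{2 \log{\left(9 \right)}}{3}.

Antiderivative: F(t) = \frac{t}{4} - \frac{2 \log{\left(t^{2} + 5 \right)}}{3} - \frac{\sqrt{5} \operatorname{atan}{\left(\frac{\sqrt{5} t}{5} \right)}}{20}; value = - \frac{2 \log{\left(\frac{69}{4} \right)}}{3} - \frac{\sqrt{5} \operatorname{atan}{\left(\frac{7 \sqrt{5}}{10} \right)}}{20} + \frac{\sqrt{5} \operatorname{atan}{\left(\frac{2 \sqrt{5}}{5} \right)}}{20} + \frac{3}{8} + \frac{2 \log{\left(9 \right)}}{3}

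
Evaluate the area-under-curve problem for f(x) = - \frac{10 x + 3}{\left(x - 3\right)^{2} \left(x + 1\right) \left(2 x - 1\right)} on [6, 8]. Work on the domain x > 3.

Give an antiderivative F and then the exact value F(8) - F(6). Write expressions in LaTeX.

Factor the denominator (\left(x - 3\right)^{2} \left(x + 1\right) \left(2 x - 1\right)) and decompose: f = - \frac{64}{75 \left(2 x - 1\right)} - \frac{7}{48 \left(x + 1\right)} + \frac{229}{400 \left(x - 3\right)} - \frac{33}{20 \left(x - 3\right)^{2}}; each piece integrates to a log, atan, or power term.
F(x) = \frac{229 \log{\left(x - 3 \right)}}{400} - \frac{32 \log{\left(x - \frac{1}{2} \right)}}{75} - \frac{7 \log{\left(x + 1 \right)}}{48} + \frac{33}{20 x - 60} is an antiderivative of f.
Check: d/dx[\frac{229 \log{\left(x - 3 \right)}}{400} - \frac{32 \log{\left(x - \frac{1}{2} \right)}}{75} - \frac{7 \log{\left(x + 1 \right)}}{48} + \frac{33}{20 x - 60}] = \frac{- 10 x - 3}{2 x^{4} - 11 x^{3} + 11 x^{2} + 15 x - 9}, which equals f(x).
F(8) = - \frac{32 \log{\left(\frac{15}{2} \right)}}{75} - \frac{7 \log{\left(9 \right)}}{48} + \frac{33}{100} + \frac{229 \log{\left(5 \right)}}{400}; F(6) = - \frac{32 \log{\left(\frac{11}{2} \right)}}{75} - \frac{7 \log{\left(7 \right)}}{48} + \frac{11}{20} + \frac{229 \log{\left(3 \right)}}{400}.
Integral = F(8) - F(6) = - \frac{32 \log{\left(\frac{15}{2} \right)}}{75} - \frac{229 \log{\left(3 \right)}}{400} - \frac{7 \log{\left(9 \right)}}{48} - \frac{11}{50} + \frac{7 \log{\left(7 \right)}}{48} + \frac{32 \log{\left(\frac{11}{2} \right)}}{75} + \frac{229 \log{\left(5 \right)}}{400}.

Antiderivative: F(x) = \frac{229 \log{\left(x - 3 \right)}}{400} - \frac{32 \log{\left(x - \frac{1}{2} \right)}}{75} - \frac{7 \log{\left(x + 1 \right)}}{48} + \frac{33}{20 x - 60}; value = - \frac{32 \log{\left(\frac{15}{2} \right)}}{75} - \frac{229 \log{\left(3 \right)}}{400} - \frac{7 \log{\left(9 \right)}}{48} - \frac{11}{50} + \frac{7 \log{\left(7 \right)}}{48} + \frac{32 \log{\left(\frac{11}{2} \right)}}{75} + \frac{229 \log{\left(5 \right)}}{400}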